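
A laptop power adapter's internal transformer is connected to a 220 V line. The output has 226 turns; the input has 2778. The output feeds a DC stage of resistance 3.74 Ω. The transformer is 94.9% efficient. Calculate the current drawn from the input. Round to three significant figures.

I_in ≈ 0.410 A

V_out = 220 × 226/2778 = 17.898 V.
I_out = V_out/R = 17.898/3.74 = 4.7855 A.
P_out = V_out I_out = 17.898 × 4.7855 = 85.650 W.
P_in = P_out/η = 85.650/0.949 = 90.253 W.
I_in = P_in/V_in = 90.253/220 = 0.410 A.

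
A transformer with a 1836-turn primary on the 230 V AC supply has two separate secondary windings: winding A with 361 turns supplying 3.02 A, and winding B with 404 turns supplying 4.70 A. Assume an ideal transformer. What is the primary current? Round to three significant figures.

V_A = 230 × 361/1836 = 45.223 V; V_B = 230 × 404/1836 = 50.610 V.
P_out = V_A I_A + V_B I_B = 45.223×3.02 + 50.610×4.70 = 136.57 + 237.87 = 374.44 W.
Ideal ⇒ P_in = P_out, so I_p = P_out/V_p = 374.44/230 = 1.63 A.

I_p ≈ 1.63 A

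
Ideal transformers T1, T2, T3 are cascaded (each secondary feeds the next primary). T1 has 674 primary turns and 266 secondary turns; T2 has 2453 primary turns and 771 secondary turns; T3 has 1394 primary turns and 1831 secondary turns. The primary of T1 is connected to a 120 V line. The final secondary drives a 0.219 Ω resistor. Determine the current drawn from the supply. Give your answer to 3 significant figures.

I_supply ≈ 14.5 A

Secondary of T1: V = 120.00 × 266/674 = 47.359 V.
Secondary of T2: V = 47.359 × 771/2453 = 14.885 V.
Secondary of T3: V = 14.885 × 1831/1394 = 19.552 V.
I_load = 19.552/0.219 = 89.277 A, so P_out = 19.552 × 89.277 = 1745.5 W.
All ideal ⇒ P_in = P_out, so I_supply = 1745.5/120 = 14.5 A.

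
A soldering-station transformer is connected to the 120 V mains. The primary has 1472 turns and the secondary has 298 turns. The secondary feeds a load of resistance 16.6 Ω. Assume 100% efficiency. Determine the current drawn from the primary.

I_p ≈ 0.296 A

V_s = V_p × N_s/N_p = 120 × 298/1472 = 24.293 V.
I_s = V_s/R = 24.293/16.6 = 1.4635 A.
For an ideal transformer I_p N_p = I_s N_s, so I_p = 1.4635 × 298/1472 = 0.296 A.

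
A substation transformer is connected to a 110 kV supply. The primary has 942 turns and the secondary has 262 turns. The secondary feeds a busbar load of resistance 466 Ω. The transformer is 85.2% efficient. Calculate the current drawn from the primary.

V_s = 110000 × 262/942 = 30594 V.
I_s = V_s/R = 30594/466 = 65.653 A.
P_out = V_s I_s = 30594 × 65.653 = 2.0086×10^6 W.
P_in = P_out/η = 2.0086×10^6/0.852 = 2.3575×10^6 W.
I_p = P_in/V_p = 2.3575×10^6/110000 = 21.4 A.

I_p ≈ 21.4 A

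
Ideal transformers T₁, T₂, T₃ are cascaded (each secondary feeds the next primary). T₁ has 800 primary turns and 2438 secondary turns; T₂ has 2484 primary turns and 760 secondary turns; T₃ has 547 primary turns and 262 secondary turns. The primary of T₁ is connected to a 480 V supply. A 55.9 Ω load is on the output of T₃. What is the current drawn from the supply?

Secondary of T₁: V = 480.00 × 2438/800 = 1462.8 V.
Secondary of T₂: V = 1462.8 × 760/2484 = 447.56 V.
Secondary of T₃: V = 447.56 × 262/547 = 214.37 V.
I_load = 214.37/55.9 = 3.8349 A, so P_out = 214.37 × 3.8349 = 822.07 W.
All ideal ⇒ P_in = P_out, so I_supply = 822.07/480 = 1.71 A.

I_supply ≈ 1.71 A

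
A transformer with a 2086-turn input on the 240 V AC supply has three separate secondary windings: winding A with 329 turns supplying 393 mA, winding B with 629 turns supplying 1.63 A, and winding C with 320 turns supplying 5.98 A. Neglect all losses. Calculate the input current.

V_A = 240 × 329/2086 = 37.852 V; V_B = 240 × 629/2086 = 72.368 V; V_C = 240 × 320/2086 = 36.817 V.
P_out = V_A I_A + V_B I_B + V_C I_C = 37.852×0.393 + 72.368×1.63 + 36.817×5.98 = 14.876 + 117.96 + 220.16 = 353.00 W.
Ideal ⇒ P_in = P_out, so I_in = P_out/V_in = 353.00/240 = 1.47 A.

I_in ≈ 1.47 A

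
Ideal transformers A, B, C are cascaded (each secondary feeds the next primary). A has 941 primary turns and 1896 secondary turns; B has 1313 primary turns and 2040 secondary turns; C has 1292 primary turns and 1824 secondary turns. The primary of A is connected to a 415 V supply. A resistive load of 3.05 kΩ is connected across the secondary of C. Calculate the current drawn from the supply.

Secondary of A: V = 415.00 × 1896/941 = 836.17 V.
Secondary of B: V = 836.17 × 2040/1313 = 1299.2 V.
Secondary of C: V = 1299.2 × 1824/1292 = 1834.1 V.
I_load = 1834.1/3050 = 0.60135 A, so P_out = 1834.1 × 0.60135 = 1102.9 W.
All ideal ⇒ P_in = P_out, so I_supply = 1102.9/415 = 2.66 A.

I_supply ≈ 2.66 A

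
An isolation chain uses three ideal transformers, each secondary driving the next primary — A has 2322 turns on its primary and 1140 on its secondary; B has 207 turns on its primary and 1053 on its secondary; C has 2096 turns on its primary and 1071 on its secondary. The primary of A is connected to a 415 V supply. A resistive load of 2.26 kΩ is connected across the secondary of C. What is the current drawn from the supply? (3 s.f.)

After A: V = 415.00 × 1140/2322 = 203.75 V.
After B: V = 203.75 × 1053/207 = 1036.5 V.
After C: V = 1036.5 × 1071/2096 = 529.60 V.
I_load = 529.60/2260 = 0.23434 A, so P_out = 529.60 × 0.23434 = 124.10 W.
All ideal ⇒ P_in = P_out, so I_supply = 124.10/415 = 0.299 A.

I_supply ≈ 0.299 A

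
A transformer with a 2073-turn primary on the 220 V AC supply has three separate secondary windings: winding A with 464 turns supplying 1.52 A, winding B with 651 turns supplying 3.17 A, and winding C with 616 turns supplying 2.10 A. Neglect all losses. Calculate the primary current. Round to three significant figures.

I_p ≈ 1.96 A

V_A = 220 × 464/2073 = 49.243 V; V_B = 220 × 651/2073 = 69.088 V; V_C = 220 × 616/2073 = 65.374 V.
P_out = V_A I_A + V_B I_B + V_C I_C = 49.243×1.52 + 69.088×3.17 + 65.374×2.10 = 74.849 + 219.01 + 137.29 = 431.14 W.
Ideal ⇒ P_in = P_out, so I_p = P_out/V_p = 431.14/220 = 1.96 A.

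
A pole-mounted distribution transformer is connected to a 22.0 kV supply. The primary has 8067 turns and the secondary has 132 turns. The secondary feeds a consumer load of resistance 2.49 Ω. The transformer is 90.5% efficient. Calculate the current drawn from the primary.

I_p ≈ 2.61 A

V_s = 22000 × 132/8067 = 359.99 V.
I_s = V_s/R = 359.99/2.49 = 144.57 A.
P_out = V_s I_s = 359.99 × 144.57 = 52044 W.
P_in = P_out/η = 52044/0.905 = 57507 W.
I_p = P_in/V_p = 57507/22000 = 2.61 A.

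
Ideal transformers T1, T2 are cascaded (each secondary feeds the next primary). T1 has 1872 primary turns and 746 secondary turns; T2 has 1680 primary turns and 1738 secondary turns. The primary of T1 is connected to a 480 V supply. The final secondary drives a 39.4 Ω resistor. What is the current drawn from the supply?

I_supply ≈ 2.07 A

Secondary of T1: V = 480.00 × 746/1872 = 191.28 V.
Secondary of T2: V = 191.28 × 1738/1680 = 197.89 V.
I_load = 197.89/39.4 = 5.0225 A, so P_out = 197.89 × 5.0225 = 993.88 W.
All ideal ⇒ P_in = P_out, so I_supply = 993.88/480 = 2.07 A.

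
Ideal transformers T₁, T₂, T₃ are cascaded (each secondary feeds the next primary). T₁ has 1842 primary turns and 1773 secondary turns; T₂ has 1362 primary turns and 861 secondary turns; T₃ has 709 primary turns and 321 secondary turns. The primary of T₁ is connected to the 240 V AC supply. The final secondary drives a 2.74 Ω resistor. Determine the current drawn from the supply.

I_supply ≈ 6.65 A

Secondary of T₁: V = 240.00 × 1773/1842 = 231.01 V.
Secondary of T₂: V = 231.01 × 861/1362 = 146.03 V.
Secondary of T₃: V = 146.03 × 321/709 = 66.117 V.
I_load = 66.117/2.74 = 24.130 A, so P_out = 66.117 × 24.130 = 1595.4 W.
All ideal ⇒ P_in = P_out, so I_supply = 1595.4/240 = 6.65 A.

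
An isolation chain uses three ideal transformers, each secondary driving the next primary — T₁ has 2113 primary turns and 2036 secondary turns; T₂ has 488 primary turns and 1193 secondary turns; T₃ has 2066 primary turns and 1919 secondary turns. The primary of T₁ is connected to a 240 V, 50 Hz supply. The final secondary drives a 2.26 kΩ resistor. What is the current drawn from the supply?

After T₁: V = 240.00 × 2036/2113 = 231.25 V.
After T₂: V = 231.25 × 1193/488 = 565.34 V.
After T₃: V = 565.34 × 1919/2066 = 525.12 V.
I_load = 525.12/2260 = 0.23235 A, so P_out = 525.12 × 0.23235 = 122.01 W.
All ideal ⇒ P_in = P_out, so I_supply = 122.01/240 = 0.508 A.

I_supply ≈ 0.508 A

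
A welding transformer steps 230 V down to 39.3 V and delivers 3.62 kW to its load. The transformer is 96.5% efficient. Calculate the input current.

I_in ≈ 16.3 A

P_in = P_out/η = 3620/0.965 = 3751.3 W.
I_in = P_in/V_in = 3751.3/230 = 16.3 A.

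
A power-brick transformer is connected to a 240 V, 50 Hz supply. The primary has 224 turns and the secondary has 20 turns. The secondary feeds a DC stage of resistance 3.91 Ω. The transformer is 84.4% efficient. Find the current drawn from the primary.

V_s = 240 × 20/224 = 21.429 V.
I_s = V_s/R = 21.429/3.91 = 5.4805 A.
P_out = V_s I_s = 21.429 × 5.4805 = 117.44 W.
P_in = P_out/η = 117.44/0.844 = 139.14 W.
I_p = P_in/V_p = 139.14/240 = 0.580 A.

I_p ≈ 0.580 A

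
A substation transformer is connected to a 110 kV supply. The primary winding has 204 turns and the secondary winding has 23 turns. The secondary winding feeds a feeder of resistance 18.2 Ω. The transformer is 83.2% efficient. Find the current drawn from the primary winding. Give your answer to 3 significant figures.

I_p ≈ 92.3 A

V_s = 110000 × 23/204 = 12402 V.
I_s = V_s/R = 12402/18.2 = 681.43 A.
P_out = V_s I_s = 12402 × 681.43 = 8.4510×10^6 W.
P_in = P_out/η = 8.4510×10^6/0.832 = 1.0157×10^7 W.
I_p = P_in/V_p = 1.0157×10^7/110000 = 92.3 A.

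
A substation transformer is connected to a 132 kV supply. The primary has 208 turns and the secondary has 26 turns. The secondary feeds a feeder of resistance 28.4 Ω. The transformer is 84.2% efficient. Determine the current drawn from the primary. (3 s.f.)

V_s = 132000 × 26/208 = 16500 V.
I_s = V_s/R = 16500/28.4 = 580.99 A.
P_out = V_s I_s = 16500 × 580.99 = 9.5863×10^6 W.
P_in = P_out/η = 9.5863×10^6/0.842 = 1.1385×10^7 W.
I_p = P_in/V_p = 1.1385×10^7/132000 = 86.3 A.

I_p ≈ 86.3 A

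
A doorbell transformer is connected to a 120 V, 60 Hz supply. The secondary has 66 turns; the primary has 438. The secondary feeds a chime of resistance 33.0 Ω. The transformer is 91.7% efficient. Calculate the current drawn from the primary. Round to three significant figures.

I_p ≈ 0.0900 A

V_s = 120 × 66/438 = 18.082 V.
I_s = V_s/R = 18.082/33.0 = 0.54795 A.
P_out = V_s I_s = 18.082 × 0.54795 = 9.9081 W.
P_in = P_out/η = 9.9081/0.917 = 10.805 W.
I_p = P_in/V_p = 10.805/120 = 0.0900 A.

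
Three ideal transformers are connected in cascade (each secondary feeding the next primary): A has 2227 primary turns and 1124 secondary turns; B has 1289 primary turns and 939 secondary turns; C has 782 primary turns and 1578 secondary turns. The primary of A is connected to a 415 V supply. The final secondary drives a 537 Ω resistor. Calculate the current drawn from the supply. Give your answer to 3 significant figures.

Secondary of A: V = 415.00 × 1124/2227 = 209.46 V.
Secondary of B: V = 209.46 × 939/1289 = 152.58 V.
Secondary of C: V = 152.58 × 1578/782 = 307.90 V.
I_load = 307.90/537 = 0.57337 A, so P_out = 307.90 × 0.57337 = 176.54 W.
All ideal ⇒ P_in = P_out, so I_supply = 176.54/415 = 0.425 A.

I_supply ≈ 0.425 A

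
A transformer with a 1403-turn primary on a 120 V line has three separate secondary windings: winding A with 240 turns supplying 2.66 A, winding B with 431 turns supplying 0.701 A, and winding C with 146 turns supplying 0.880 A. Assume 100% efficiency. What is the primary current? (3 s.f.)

I_p ≈ 0.762 A

V_A = 120 × 240/1403 = 20.527 V; V_B = 120 × 431/1403 = 36.864 V; V_C = 120 × 146/1403 = 12.488 V.
P_out = V_A I_A + V_B I_B + V_C I_C = 20.527×2.66 + 36.864×0.701 + 12.488×0.880 = 54.603 + 25.842 + 10.989 = 91.434 W.
Ideal ⇒ P_in = P_out, so I_p = P_out/V_p = 91.434/120 = 0.762 A.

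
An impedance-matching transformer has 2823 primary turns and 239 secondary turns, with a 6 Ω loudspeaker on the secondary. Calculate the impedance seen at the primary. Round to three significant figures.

Z_p = (N_p/N_s)² × Z_s = (2823/239)² × 6 = 837 Ω.

Z_p ≈ 837 Ω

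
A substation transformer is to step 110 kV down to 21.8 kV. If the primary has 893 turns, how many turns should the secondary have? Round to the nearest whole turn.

N_s/N_p = V_s/V_p, so N_s = 893 × 21800/110000 = 177.0 ≈ 177 turns.

N_s = 177 turns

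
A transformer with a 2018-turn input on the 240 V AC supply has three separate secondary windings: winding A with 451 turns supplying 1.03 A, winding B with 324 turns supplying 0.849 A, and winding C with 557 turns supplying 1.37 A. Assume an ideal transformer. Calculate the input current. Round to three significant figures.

I_in ≈ 0.745 A

V_A = 240 × 451/2018 = 53.637 V; V_B = 240 × 324/2018 = 38.533 V; V_C = 240 × 557/2018 = 66.244 V.
P_out = V_A I_A + V_B I_B + V_C I_C = 53.637×1.03 + 38.533×0.849 + 66.244×1.37 = 55.246 + 32.715 + 90.754 = 178.72 W.
Ideal ⇒ P_in = P_out, so I_in = P_out/V_in = 178.72/240 = 0.745 A.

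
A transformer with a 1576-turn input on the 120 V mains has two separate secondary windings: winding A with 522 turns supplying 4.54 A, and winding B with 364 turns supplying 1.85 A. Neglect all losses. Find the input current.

I_in ≈ 1.93 A

V_A = 120 × 522/1576 = 39.746 V; V_B = 120 × 364/1576 = 27.716 V.
P_out = V_A I_A + V_B I_B = 39.746×4.54 + 27.716×1.85 = 180.45 + 51.274 = 231.72 W.
Ideal ⇒ P_in = P_out, so I_in = P_out/V_in = 231.72/120 = 1.93 A.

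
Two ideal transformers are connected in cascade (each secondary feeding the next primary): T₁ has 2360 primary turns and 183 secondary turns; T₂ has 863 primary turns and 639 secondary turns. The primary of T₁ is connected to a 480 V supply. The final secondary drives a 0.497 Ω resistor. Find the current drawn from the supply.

I_supply ≈ 3.18 A

Secondary of T₁: V = 480.00 × 183/2360 = 37.220 V.
Secondary of T₂: V = 37.220 × 639/863 = 27.559 V.
I_load = 27.559/0.497 = 55.452 A, so P_out = 27.559 × 55.452 = 1528.2 W.
All ideal ⇒ P_in = P_out, so I_supply = 1528.2/480 = 3.18 A.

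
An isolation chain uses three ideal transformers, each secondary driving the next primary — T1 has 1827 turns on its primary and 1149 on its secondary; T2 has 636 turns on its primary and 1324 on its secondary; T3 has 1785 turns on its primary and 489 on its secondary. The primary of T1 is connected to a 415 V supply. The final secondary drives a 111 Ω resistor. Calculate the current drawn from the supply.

After T1: V = 415.00 × 1149/1827 = 260.99 V.
After T2: V = 260.99 × 1324/636 = 543.33 V.
After T3: V = 543.33 × 489/1785 = 148.84 V.
I_load = 148.84/111 = 1.3409 A, so P_out = 148.84 × 1.3409 = 199.59 W.
All ideal ⇒ P_in = P_out, so I_supply = 199.59/415 = 0.481 A.

I_supply ≈ 0.481 A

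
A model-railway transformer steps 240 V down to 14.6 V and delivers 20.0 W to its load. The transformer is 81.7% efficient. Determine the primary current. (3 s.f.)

I_p ≈ 0.102 A

P_in = P_out/η = 20.0/0.817 = 24.480 W.
I_p = P_in/V_p = 24.480/240 = 0.102 A.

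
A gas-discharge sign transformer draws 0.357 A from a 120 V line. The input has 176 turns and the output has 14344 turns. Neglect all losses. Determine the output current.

I_out ≈ 0.00438 A

I_out/I_in = N_in/N_out, so I_out = 0.357 × 176/14344 = 0.00438 A.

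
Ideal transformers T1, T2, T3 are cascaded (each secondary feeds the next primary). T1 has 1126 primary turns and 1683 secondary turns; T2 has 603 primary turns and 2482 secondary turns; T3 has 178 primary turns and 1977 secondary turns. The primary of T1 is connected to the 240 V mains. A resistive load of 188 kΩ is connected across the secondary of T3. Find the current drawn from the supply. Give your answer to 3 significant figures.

I_supply ≈ 5.96 A

After T1: V = 240.00 × 1683/1126 = 358.72 V.
After T2: V = 358.72 × 2482/603 = 1476.5 V.
After T3: V = 1476.5 × 1977/178 = 16399 V.
I_load = 16399/188000 = 0.087231 A, so P_out = 16399 × 0.087231 = 1430.5 W.
All ideal ⇒ P_in = P_out, so I_supply = 1430.5/240 = 5.96 A.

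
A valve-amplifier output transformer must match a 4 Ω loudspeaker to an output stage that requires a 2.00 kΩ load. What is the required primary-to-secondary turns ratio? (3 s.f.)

Z_p/Z_s = (N_p/N_s)², so N_p/N_s = √(2000/4) = √500 = 22.4.

N_p/N_s ≈ 22.4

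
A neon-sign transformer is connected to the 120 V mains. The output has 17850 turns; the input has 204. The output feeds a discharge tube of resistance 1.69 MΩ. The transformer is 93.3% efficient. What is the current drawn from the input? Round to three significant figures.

I_in ≈ 0.583 A

V_out = 120 × 17850/204 = 10500 V.
I_out = V_out/R = 10500/(1.69×10^6) = 0.0062130 A.
P_out = V_out I_out = 10500 × 0.0062130 = 65.237 W.
P_in = P_out/η = 65.237/0.933 = 69.921 W.
I_in = P_in/V_in = 69.921/120 = 0.583 A.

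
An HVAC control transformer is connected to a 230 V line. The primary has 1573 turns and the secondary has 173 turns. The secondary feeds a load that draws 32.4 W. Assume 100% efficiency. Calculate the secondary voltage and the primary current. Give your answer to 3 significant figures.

V_s ≈ 25.3 V, I_p ≈ 0.141 A

V_s = V_p × N_s/N_p = 230 × 173/1573 = 25.296 V.
I_s = P/V_s = 32.4/25.296 = 1.2809 A.
I_p = I_s × N_s/N_p = 1.2809 × 173/1573 = 0.141 A.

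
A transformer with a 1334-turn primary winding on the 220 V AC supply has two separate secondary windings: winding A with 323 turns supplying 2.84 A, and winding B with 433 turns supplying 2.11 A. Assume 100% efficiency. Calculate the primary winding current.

I_p ≈ 1.37 A

V_A = 220 × 323/1334 = 53.268 V; V_B = 220 × 433/1334 = 71.409 V.
P_out = V_A I_A + V_B I_B = 53.268×2.84 + 71.409×2.11 = 151.28 + 150.67 = 301.96 W.
Ideal ⇒ P_in = P_out, so I_p = P_out/V_p = 301.96/220 = 1.37 A.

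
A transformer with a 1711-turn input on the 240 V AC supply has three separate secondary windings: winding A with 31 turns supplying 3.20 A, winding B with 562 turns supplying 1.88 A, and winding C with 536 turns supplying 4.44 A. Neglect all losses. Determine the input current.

V_A = 240 × 31/1711 = 4.3483 V; V_B = 240 × 562/1711 = 78.831 V; V_C = 240 × 536/1711 = 75.184 V.
P_out = V_A I_A + V_B I_B + V_C I_C = 4.3483×3.20 + 78.831×1.88 + 75.184×4.44 = 13.915 + 148.20 + 333.82 = 495.93 W.
Ideal ⇒ P_in = P_out, so I_in = P_out/V_in = 495.93/240 = 2.07 A.

I_in ≈ 2.07 A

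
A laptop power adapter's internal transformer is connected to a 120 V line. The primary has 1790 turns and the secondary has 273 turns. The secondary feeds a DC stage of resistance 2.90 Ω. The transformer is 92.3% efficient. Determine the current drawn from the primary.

V_s = 120 × 273/1790 = 18.302 V.
I_s = V_s/R = 18.302/2.90 = 6.3109 A.
P_out = V_s I_s = 18.302 × 6.3109 = 115.50 W.
P_in = P_out/η = 115.50/0.923 = 125.14 W.
I_p = P_in/V_p = 125.14/120 = 1.04 A.

I_p ≈ 1.04 A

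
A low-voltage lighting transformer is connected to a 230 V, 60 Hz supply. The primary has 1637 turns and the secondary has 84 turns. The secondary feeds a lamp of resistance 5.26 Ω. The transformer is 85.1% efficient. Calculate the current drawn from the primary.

V_s = 230 × 84/1637 = 11.802 V.
I_s = V_s/R = 11.802/5.26 = 2.2437 A.
P_out = V_s I_s = 11.802 × 2.2437 = 26.481 W.
P_in = P_out/η = 26.481/0.851 = 31.117 W.
I_p = P_in/V_p = 31.117/230 = 0.135 A.

I_p ≈ 0.135 A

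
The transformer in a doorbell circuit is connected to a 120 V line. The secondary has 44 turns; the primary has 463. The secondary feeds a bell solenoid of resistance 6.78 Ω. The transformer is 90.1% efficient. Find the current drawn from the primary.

V_s = 120 × 44/463 = 11.404 V.
I_s = V_s/R = 11.404/6.78 = 1.6820 A.
P_out = V_s I_s = 11.404 × 1.6820 = 19.181 W.
P_in = P_out/η = 19.181/0.901 = 21.289 W.
I_p = P_in/V_p = 21.289/120 = 0.177 A.

I_p ≈ 0.177 A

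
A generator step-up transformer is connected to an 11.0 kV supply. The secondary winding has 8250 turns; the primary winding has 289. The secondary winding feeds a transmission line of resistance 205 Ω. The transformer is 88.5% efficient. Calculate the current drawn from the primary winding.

V_s = 11000 × 8250/289 = 314010 V.
I_s = V_s/R = 314010/205 = 1531.8 A.
P_out = V_s I_s = 314010 × 1531.8 = 4.8100×10^8 W.
P_in = P_out/η = 4.8100×10^8/0.885 = 5.4350×10^8 W.
I_p = P_in/V_p = 5.4350×10^8/11000 = 49400 A.

I_p ≈ 49400 A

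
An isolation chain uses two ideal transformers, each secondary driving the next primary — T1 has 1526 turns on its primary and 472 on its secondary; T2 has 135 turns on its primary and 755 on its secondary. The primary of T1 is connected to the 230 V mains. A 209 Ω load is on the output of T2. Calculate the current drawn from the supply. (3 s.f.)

I_supply ≈ 3.29 A

Secondary of T1: V = 230.00 × 472/1526 = 71.140 V.
Secondary of T2: V = 71.140 × 755/135 = 397.86 V.
I_load = 397.86/209 = 1.9036 A, so P_out = 397.86 × 1.9036 = 757.37 W.
All ideal ⇒ P_in = P_out, so I_supply = 757.37/230 = 3.29 A.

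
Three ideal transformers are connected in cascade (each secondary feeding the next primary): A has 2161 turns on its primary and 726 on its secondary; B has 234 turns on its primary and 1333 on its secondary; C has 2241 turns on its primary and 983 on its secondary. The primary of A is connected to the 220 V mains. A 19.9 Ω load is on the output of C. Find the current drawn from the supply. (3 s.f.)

After A: V = 220.00 × 726/2161 = 73.910 V.
After B: V = 73.910 × 1333/234 = 421.04 V.
After C: V = 421.04 × 983/2241 = 184.68 V.
I_load = 184.68/19.9 = 9.2806 A, so P_out = 184.68 × 9.2806 = 1714.0 W.
All ideal ⇒ P_in = P_out, so I_supply = 1714.0/220 = 7.79 A.

I_supply ≈ 7.79 A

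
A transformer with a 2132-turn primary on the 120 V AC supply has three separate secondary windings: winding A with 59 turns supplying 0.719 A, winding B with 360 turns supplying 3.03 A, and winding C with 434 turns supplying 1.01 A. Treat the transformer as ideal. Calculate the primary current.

I_p ≈ 0.737 A

V_A = 120 × 59/2132 = 3.3208 V; V_B = 120 × 360/2132 = 20.263 V; V_C = 120 × 434/2132 = 24.428 V.
P_out = V_A I_A + V_B I_B + V_C I_C = 3.3208×0.719 + 20.263×3.03 + 24.428×1.01 = 2.3877 + 61.396 + 24.672 = 88.456 W.
Ideal ⇒ P_in = P_out, so I_p = P_out/V_p = 88.456/120 = 0.737 A.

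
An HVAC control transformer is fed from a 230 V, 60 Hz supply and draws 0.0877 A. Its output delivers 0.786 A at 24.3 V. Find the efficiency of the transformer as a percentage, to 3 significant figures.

P_in = 230 × 0.0877 = 20.1710 W.
P_out = 24.3 × 0.786 = 19.0998 W.
η = P_out/P_in = 19.0998/20.1710 = 0.947.

η ≈ 94.7%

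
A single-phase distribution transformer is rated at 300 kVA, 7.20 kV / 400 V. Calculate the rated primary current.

I_p ≈ 41.7 A

I_p = S/V_p = 300000/7200 = 41.7 A.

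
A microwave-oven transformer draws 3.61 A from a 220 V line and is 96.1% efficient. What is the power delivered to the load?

P_in = V_p I_p = 220 × 3.61 = 794.20 W.
P_out = η P_in = 0.961 × 794.20 = 763 W.

P_out ≈ 763 W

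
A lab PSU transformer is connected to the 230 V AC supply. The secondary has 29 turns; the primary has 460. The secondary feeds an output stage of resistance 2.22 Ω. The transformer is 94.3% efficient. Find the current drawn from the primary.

V_s = 230 × 29/460 = 14.500 V.
I_s = V_s/R = 14.500/2.22 = 6.5315 A.
P_out = V_s I_s = 14.500 × 6.5315 = 94.707 W.
P_in = P_out/η = 94.707/0.943 = 100.43 W.
I_p = P_in/V_p = 100.43/230 = 0.437 A.

I_p ≈ 0.437 A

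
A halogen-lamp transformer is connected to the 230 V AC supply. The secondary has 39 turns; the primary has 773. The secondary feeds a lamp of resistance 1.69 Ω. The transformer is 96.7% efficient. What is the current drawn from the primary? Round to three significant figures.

I_p ≈ 0.358 A

V_s = 230 × 39/773 = 11.604 V.
I_s = V_s/R = 11.604/1.69 = 6.8664 A.
P_out = V_s I_s = 11.604 × 6.8664 = 79.678 W.
P_in = P_out/η = 79.678/0.967 = 82.397 W.
I_p = P_in/V_p = 82.397/230 = 0.358 A.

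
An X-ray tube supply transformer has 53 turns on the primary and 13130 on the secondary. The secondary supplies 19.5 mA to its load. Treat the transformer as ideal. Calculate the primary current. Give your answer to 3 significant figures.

For an ideal transformer I_p/I_s = N_s/N_p, so I_p = 0.0195 × 13130/53 = 4.83 A.

I_p ≈ 4.83 A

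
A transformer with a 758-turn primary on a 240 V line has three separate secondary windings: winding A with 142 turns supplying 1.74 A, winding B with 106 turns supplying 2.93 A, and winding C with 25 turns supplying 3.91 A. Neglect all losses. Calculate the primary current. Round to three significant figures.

I_p ≈ 0.865 A

V_A = 240 × 142/758 = 44.960 V; V_B = 240 × 106/758 = 33.562 V; V_C = 240 × 25/758 = 7.9156 V.
P_out = V_A I_A + V_B I_B + V_C I_C = 44.960×1.74 + 33.562×2.93 + 7.9156×3.91 = 78.231 + 98.337 + 30.950 = 207.52 W.
Ideal ⇒ P_in = P_out, so I_p = P_out/V_p = 207.52/240 = 0.865 A.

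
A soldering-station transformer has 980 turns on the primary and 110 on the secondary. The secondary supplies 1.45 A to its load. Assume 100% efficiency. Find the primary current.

I_p ≈ 0.163 A

For an ideal transformer I_p/I_s = N_s/N_p, so I_p = 1.45 × 110/980 = 0.163 A.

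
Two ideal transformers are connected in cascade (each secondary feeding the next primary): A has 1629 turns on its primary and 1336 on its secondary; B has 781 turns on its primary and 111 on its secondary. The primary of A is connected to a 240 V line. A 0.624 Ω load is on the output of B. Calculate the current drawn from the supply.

Secondary of A: V = 240.00 × 1336/1629 = 196.83 V.
Secondary of B: V = 196.83 × 111/781 = 27.975 V.
I_load = 27.975/0.624 = 44.832 A, so P_out = 27.975 × 44.832 = 1254.2 W.
All ideal ⇒ P_in = P_out, so I_supply = 1254.2/240 = 5.23 A.

I_supply ≈ 5.23 A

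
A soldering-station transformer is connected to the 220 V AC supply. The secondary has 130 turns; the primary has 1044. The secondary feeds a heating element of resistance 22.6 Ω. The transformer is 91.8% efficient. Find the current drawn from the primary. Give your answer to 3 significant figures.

V_s = 220 × 130/1044 = 27.395 V.
I_s = V_s/R = 27.395/22.6 = 1.2122 A.
P_out = V_s I_s = 27.395 × 1.2122 = 33.206 W.
P_in = P_out/η = 33.206/0.918 = 36.173 W.
I_p = P_in/V_p = 36.173/220 = 0.164 A.

I_p ≈ 0.164 A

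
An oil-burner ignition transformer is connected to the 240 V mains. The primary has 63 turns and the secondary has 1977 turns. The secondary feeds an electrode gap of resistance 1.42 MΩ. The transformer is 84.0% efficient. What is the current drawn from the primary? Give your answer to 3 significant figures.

V_s = 240 × 1977/63 = 7531.4 V.
I_s = V_s/R = 7531.4/(1.42×10^6) = 0.0053038 A.
P_out = V_s I_s = 7531.4 × 0.0053038 = 39.945 W.
P_in = P_out/η = 39.945/0.840 = 47.554 W.
I_p = P_in/V_p = 47.554/240 = 0.198 A.

I_p ≈ 0.198 A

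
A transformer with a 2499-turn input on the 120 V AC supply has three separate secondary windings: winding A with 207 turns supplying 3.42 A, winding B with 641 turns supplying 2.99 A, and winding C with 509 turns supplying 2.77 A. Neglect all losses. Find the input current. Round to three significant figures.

I_in ≈ 1.61 A

V_A = 120 × 207/2499 = 9.9400 V; V_B = 120 × 641/2499 = 30.780 V; V_C = 120 × 509/2499 = 24.442 V.
P_out = V_A I_A + V_B I_B + V_C I_C = 9.9400×3.42 + 30.780×2.99 + 24.442×2.77 = 33.995 + 92.033 + 67.704 = 193.73 W.
Ideal ⇒ P_in = P_out, so I_in = P_out/V_in = 193.73/120 = 1.61 A.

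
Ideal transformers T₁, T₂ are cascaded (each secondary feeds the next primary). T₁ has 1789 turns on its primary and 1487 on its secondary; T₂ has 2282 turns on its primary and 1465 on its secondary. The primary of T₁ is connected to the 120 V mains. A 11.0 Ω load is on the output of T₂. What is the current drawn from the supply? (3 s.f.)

I_supply ≈ 3.11 A

After T₁: V = 120.00 × 1487/1789 = 99.743 V.
After T₂: V = 99.743 × 1465/2282 = 64.033 V.
I_load = 64.033/11.0 = 5.8212 A, so P_out = 64.033 × 5.8212 = 372.75 W.
All ideal ⇒ P_in = P_out, so I_supply = 372.75/120 = 3.11 A.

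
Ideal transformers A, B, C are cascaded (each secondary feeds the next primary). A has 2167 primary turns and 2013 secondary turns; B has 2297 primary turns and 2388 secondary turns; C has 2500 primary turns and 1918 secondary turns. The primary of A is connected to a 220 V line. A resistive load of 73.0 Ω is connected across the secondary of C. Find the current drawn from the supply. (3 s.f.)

After A: V = 220.00 × 2013/2167 = 204.37 V.
After B: V = 204.37 × 2388/2297 = 212.46 V.
After C: V = 212.46 × 1918/2500 = 163.00 V.
I_load = 163.00/73.0 = 2.2329 A, so P_out = 163.00 × 2.2329 = 363.96 W.
All ideal ⇒ P_in = P_out, so I_supply = 363.96/220 = 1.65 A.

I_supply ≈ 1.65 A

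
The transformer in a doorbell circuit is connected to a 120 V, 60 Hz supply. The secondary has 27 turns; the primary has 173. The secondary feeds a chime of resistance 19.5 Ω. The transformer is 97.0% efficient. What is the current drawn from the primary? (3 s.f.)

I_p ≈ 0.155 A

V_s = 120 × 27/173 = 18.728 V.
I_s = V_s/R = 18.728/19.5 = 0.96043 A.
P_out = V_s I_s = 18.728 × 0.96043 = 17.987 W.
P_in = P_out/η = 17.987/0.970 = 18.543 W.
I_p = P_in/V_p = 18.543/120 = 0.155 A.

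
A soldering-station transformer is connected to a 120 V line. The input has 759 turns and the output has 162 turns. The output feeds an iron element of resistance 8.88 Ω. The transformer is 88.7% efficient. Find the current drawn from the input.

V_out = 120 × 162/759 = 25.613 V.
I_out = V_out/R = 25.613/8.88 = 2.8843 A.
P_out = V_out I_out = 25.613 × 2.8843 = 73.875 W.
P_in = P_out/η = 73.875/0.887 = 83.286 W.
I_in = P_in/V_in = 83.286/120 = 0.694 A.

I_in ≈ 0.694 A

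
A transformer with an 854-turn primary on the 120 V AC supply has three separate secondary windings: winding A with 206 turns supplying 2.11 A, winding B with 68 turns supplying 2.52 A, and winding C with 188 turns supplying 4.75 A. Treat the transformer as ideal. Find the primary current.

V_A = 120 × 206/854 = 28.946 V; V_B = 120 × 68/854 = 9.5550 V; V_C = 120 × 188/854 = 26.417 V.
P_out = V_A I_A + V_B I_B + V_C I_C = 28.946×2.11 + 9.5550×2.52 + 26.417×4.75 = 61.076 + 24.079 + 125.48 = 210.64 W.
Ideal ⇒ P_in = P_out, so I_p = P_out/V_p = 210.64/120 = 1.76 A.

I_p ≈ 1.76 A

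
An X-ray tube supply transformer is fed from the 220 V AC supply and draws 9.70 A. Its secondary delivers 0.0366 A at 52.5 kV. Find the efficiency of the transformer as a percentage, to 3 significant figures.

P_in = 220 × 9.70 = 2134.00 W.
P_out = 52500 × 0.0366 = 1921.50 W.
η = P_out/P_in = 1921.50/2134.00 = 0.900.

η ≈ 90.0%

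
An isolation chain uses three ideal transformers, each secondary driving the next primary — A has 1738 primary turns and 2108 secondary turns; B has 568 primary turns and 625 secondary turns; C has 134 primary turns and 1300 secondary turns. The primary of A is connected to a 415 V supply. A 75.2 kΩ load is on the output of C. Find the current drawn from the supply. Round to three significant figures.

Secondary of A: V = 415.00 × 2108/1738 = 503.35 V.
Secondary of B: V = 503.35 × 625/568 = 553.86 V.
Secondary of C: V = 553.86 × 1300/134 = 5373.3 V.
I_load = 5373.3/75200 = 0.071453 A, so P_out = 5373.3 × 0.071453 = 383.94 W.
All ideal ⇒ P_in = P_out, so I_supply = 383.94/415 = 0.925 A.

I_supply ≈ 0.925 A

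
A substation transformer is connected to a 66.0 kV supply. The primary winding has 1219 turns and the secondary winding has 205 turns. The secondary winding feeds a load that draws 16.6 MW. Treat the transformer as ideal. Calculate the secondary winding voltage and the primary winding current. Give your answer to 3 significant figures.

V_s ≈ 11100 V, I_p ≈ 252 A

V_s = V_p × N_s/N_p = 66000 × 205/1219 = 11099 V.
I_s = P/V_s = 1.66×10^7/11099 = 1495.6 A.
I_p = I_s × N_s/N_p = 1495.6 × 205/1219 = 252 A.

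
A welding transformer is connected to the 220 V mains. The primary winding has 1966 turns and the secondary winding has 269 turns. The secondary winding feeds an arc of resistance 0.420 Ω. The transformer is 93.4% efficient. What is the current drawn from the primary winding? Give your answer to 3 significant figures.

I_p ≈ 10.5 A

V_s = 220 × 269/1966 = 30.102 V.
I_s = V_s/R = 30.102/0.420 = 71.671 A.
P_out = V_s I_s = 30.102 × 71.671 = 2157.4 W.
P_in = P_out/η = 2157.4/0.934 = 2309.9 W.
I_p = P_in/V_p = 2309.9/220 = 10.5 A.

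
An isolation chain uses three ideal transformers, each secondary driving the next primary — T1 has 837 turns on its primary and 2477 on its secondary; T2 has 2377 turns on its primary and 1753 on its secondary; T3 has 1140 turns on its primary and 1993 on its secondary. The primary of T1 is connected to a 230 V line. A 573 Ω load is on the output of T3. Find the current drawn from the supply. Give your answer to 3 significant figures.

I_supply ≈ 5.84 A

Secondary of T1: V = 230.00 × 2477/837 = 680.66 V.
Secondary of T2: V = 680.66 × 1753/2377 = 501.97 V.
Secondary of T3: V = 501.97 × 1993/1140 = 877.57 V.
I_load = 877.57/573 = 1.5315 A, so P_out = 877.57 × 1.5315 = 1344.0 W.
All ideal ⇒ P_in = P_out, so I_supply = 1344.0/230 = 5.84 A.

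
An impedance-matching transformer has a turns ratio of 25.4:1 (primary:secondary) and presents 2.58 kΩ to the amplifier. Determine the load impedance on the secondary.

Z_s = Z_p/(N_p/N_s)² = 2580/25.4² = 4.00 Ω.

Z_s ≈ 4.00 Ω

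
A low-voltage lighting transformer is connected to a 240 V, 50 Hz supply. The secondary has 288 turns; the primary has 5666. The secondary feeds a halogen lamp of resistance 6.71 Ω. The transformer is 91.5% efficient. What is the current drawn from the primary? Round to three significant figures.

V_s = 240 × 288/5666 = 12.199 V.
I_s = V_s/R = 12.199/6.71 = 1.8180 A.
P_out = V_s I_s = 12.199 × 1.8180 = 22.178 W.
P_in = P_out/η = 22.178/0.915 = 24.239 W.
I_p = P_in/V_p = 24.239/240 = 0.101 A.

I_p ≈ 0.101 A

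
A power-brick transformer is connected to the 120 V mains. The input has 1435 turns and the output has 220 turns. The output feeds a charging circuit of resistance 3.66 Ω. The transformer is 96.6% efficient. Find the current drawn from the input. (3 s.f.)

V_out = 120 × 220/1435 = 18.397 V.
I_out = V_out/R = 18.397/3.66 = 5.0266 A.
P_out = V_out I_out = 18.397 × 5.0266 = 92.475 W.
P_in = P_out/η = 92.475/0.966 = 95.730 W.
I_in = P_in/V_in = 95.730/120 = 0.798 A.

I_in ≈ 0.798 A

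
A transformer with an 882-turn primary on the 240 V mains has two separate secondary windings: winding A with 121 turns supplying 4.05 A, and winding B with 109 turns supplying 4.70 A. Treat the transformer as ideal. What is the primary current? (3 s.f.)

V_A = 240 × 121/882 = 32.925 V; V_B = 240 × 109/882 = 29.660 V.
P_out = V_A I_A + V_B I_B = 32.925×4.05 + 29.660×4.70 = 133.35 + 139.40 = 272.75 W.
Ideal ⇒ P_in = P_out, so I_p = P_out/V_p = 272.75/240 = 1.14 A.

I_p ≈ 1.14 A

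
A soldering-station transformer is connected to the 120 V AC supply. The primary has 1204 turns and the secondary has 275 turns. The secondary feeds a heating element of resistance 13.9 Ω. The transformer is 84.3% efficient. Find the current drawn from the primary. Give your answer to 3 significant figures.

I_p ≈ 0.534 A

V_s = 120 × 275/1204 = 27.409 V.
I_s = V_s/R = 27.409/13.9 = 1.9718 A.
P_out = V_s I_s = 27.409 × 1.9718 = 54.046 W.
P_in = P_out/η = 54.046/0.843 = 64.111 W.
I_p = P_in/V_p = 64.111/120 = 0.534 A.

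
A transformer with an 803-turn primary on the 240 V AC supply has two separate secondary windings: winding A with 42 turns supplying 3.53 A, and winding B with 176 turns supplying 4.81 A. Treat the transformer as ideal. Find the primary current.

I_p ≈ 1.24 A

V_A = 240 × 42/803 = 12.553 V; V_B = 240 × 176/803 = 52.603 V.
P_out = V_A I_A + V_B I_B = 12.553×3.53 + 52.603×4.81 = 44.312 + 253.02 = 297.33 W.
Ideal ⇒ P_in = P_out, so I_p = P_out/V_p = 297.33/240 = 1.24 A.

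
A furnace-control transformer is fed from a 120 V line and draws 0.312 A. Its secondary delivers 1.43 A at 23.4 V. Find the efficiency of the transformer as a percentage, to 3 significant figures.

η ≈ 89.4%

P_in = 120 × 0.312 = 37.4400 W.
P_out = 23.4 × 1.43 = 33.4620 W.
η = P_out/P_in = 33.4620/37.4400 = 0.894.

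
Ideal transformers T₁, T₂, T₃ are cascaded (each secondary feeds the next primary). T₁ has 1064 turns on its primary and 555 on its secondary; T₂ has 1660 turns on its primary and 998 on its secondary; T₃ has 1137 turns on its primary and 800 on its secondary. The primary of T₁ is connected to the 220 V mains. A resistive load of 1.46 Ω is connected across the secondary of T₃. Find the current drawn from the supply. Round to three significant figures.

After T₁: V = 220.00 × 555/1064 = 114.76 V.
After T₂: V = 114.76 × 998/1660 = 68.992 V.
After T₃: V = 68.992 × 800/1137 = 48.543 V.
I_load = 48.543/1.46 = 33.249 A, so P_out = 48.543 × 33.249 = 1614.0 W.
All ideal ⇒ P_in = P_out, so I_supply = 1614.0/220 = 7.34 A.

I_supply ≈ 7.34 A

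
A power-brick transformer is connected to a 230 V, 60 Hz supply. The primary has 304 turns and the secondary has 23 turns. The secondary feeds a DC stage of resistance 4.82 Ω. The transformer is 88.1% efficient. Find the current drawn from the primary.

I_p ≈ 0.310 A

V_s = 230 × 23/304 = 17.401 V.
I_s = V_s/R = 17.401/4.82 = 3.6102 A.
P_out = V_s I_s = 17.401 × 3.6102 = 62.823 W.
P_in = P_out/η = 62.823/0.881 = 71.308 W.
I_p = P_in/V_p = 71.308/230 = 0.310 A.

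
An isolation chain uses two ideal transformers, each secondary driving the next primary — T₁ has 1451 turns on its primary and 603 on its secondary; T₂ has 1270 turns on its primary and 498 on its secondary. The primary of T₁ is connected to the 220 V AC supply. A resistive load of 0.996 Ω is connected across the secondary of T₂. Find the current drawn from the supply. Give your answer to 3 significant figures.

I_supply ≈ 5.87 A

Secondary of T₁: V = 220.00 × 603/1451 = 91.427 V.
Secondary of T₂: V = 91.427 × 498/1270 = 35.851 V.
I_load = 35.851/0.996 = 35.995 A, so P_out = 35.851 × 35.995 = 1290.4 W.
All ideal ⇒ P_in = P_out, so I_supply = 1290.4/220 = 5.87 A.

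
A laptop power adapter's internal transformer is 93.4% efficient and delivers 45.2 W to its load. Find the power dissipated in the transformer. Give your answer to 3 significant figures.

P_loss ≈ 3.19 W

P_in = P_out/η = 45.2/0.934 = 48.3940 W.
P_loss = P_in − P_out = 48.3940 − 45.2 = 3.19 W.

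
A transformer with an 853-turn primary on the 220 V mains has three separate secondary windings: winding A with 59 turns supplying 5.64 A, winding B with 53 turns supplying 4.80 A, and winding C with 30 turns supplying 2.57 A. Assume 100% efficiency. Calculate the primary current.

V_A = 220 × 59/853 = 15.217 V; V_B = 220 × 53/853 = 13.669 V; V_C = 220 × 30/853 = 7.7374 V.
P_out = V_A I_A + V_B I_B + V_C I_C = 15.217×5.64 + 13.669×4.80 + 7.7374×2.57 = 85.823 + 65.613 + 19.885 = 171.32 W.
Ideal ⇒ P_in = P_out, so I_p = P_out/V_p = 171.32/220 = 0.779 A.

I_p ≈ 0.779 A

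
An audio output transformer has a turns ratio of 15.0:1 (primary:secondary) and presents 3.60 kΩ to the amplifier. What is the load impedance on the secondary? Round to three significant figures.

Z_s ≈ 16.0 Ω

Z_s = Z_p/(N_p/N_s)² = 3600/15.0² = 16.0 Ω.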